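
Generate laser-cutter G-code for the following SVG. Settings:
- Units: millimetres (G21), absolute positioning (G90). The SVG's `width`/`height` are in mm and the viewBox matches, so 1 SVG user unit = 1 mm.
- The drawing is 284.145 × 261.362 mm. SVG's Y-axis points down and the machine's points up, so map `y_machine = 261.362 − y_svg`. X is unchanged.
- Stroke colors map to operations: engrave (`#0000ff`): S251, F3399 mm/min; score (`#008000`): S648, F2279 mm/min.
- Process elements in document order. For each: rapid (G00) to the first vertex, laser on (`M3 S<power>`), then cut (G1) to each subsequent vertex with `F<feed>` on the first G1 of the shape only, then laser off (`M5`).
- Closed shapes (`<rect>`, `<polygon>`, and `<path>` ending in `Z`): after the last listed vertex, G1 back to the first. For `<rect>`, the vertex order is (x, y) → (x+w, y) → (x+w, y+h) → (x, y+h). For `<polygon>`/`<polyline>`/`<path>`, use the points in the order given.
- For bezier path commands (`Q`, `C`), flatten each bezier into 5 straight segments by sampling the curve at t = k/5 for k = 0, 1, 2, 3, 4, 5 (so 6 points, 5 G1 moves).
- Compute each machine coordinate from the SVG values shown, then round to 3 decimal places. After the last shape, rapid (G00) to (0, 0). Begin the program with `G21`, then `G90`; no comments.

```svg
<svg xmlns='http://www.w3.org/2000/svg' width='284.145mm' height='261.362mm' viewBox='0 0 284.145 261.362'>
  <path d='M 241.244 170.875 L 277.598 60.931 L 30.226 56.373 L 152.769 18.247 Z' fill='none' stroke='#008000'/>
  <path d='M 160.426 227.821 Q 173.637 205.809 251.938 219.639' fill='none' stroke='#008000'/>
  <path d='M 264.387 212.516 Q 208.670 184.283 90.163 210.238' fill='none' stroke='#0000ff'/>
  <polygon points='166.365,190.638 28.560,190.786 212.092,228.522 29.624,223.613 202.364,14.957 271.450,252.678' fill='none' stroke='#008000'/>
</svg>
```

viewBox `0 0 284.145 261.362` with mm width/height → 1 unit = 1 mm. Flip: y_m = 261.362 − y_svg.

**Shape 1** — `<path>` closed polygon, stroke `#008000` → score (S648, F2279). Machine vertices: (241.244,90.487) → (277.598,200.431) → (30.226,204.989) → (152.769,243.115) → (241.244,90.487). Closed: final G1 returns to the first vertex.

**Shape 2** — `<path>` quadratic bezier, stroke `#008000` → score (S648, F2279). Control points (SVG): P0=(160.426,227.821), P1=(173.637,205.809), P2=(251.938,219.639); sampled at t=k/5. Machine vertices: (160.426,33.541) → (168.314,40.912) → (181.409,45.416) → (199.712,47.052) → (223.221,45.821) → (251.938,41.723). Open path.

**Shape 3** — `<path>` quadratic bezier, stroke `#0000ff` → engrave (S251, F3399). Control points (SVG): P0=(264.387,212.516), P1=(208.670,184.283), P2=(90.163,210.238); sampled at t=k/5. Machine vertices: (264.387,48.846) → (239.589,57.972) → (209.767,62.762) → (174.922,63.218) → (135.054,59.338) → (90.163,51.124). Open path.

**Shape 4** — `<polygon>` closed polygon, stroke `#008000` → score (S648, F2279). Machine vertices: (166.365,70.724) → (28.560,70.576) → (212.092,32.840) → (29.624,37.749) → (202.364,246.405) → (271.450,8.684) → (166.365,70.724). Closed: final G1 returns to the first vertex.

G21
G90
G00 X241.244 Y90.487
M3 S648
G1 X277.598 Y200.431 F2279
G1 X30.226 Y204.989
G1 X152.769 Y243.115
G1 X241.244 Y90.487
M5
G00 X160.426 Y33.541
M3 S648
G1 X168.314 Y40.912 F2279
G1 X181.409 Y45.416
G1 X199.712 Y47.052
G1 X223.221 Y45.821
G1 X251.938 Y41.723
M5
G00 X264.387 Y48.846
M3 S251
G1 X239.589 Y57.972 F3399
G1 X209.767 Y62.762
G1 X174.922 Y63.218
G1 X135.054 Y59.338
G1 X90.163 Y51.124
M5
G00 X166.365 Y70.724
M3 S648
G1 X28.560 Y70.576 F2279
G1 X212.092 Y32.840
G1 X29.624 Y37.749
G1 X202.364 Y246.405
G1 X271.450 Y8.684
G1 X166.365 Y70.724
M5
G00 X0.000 Y0.000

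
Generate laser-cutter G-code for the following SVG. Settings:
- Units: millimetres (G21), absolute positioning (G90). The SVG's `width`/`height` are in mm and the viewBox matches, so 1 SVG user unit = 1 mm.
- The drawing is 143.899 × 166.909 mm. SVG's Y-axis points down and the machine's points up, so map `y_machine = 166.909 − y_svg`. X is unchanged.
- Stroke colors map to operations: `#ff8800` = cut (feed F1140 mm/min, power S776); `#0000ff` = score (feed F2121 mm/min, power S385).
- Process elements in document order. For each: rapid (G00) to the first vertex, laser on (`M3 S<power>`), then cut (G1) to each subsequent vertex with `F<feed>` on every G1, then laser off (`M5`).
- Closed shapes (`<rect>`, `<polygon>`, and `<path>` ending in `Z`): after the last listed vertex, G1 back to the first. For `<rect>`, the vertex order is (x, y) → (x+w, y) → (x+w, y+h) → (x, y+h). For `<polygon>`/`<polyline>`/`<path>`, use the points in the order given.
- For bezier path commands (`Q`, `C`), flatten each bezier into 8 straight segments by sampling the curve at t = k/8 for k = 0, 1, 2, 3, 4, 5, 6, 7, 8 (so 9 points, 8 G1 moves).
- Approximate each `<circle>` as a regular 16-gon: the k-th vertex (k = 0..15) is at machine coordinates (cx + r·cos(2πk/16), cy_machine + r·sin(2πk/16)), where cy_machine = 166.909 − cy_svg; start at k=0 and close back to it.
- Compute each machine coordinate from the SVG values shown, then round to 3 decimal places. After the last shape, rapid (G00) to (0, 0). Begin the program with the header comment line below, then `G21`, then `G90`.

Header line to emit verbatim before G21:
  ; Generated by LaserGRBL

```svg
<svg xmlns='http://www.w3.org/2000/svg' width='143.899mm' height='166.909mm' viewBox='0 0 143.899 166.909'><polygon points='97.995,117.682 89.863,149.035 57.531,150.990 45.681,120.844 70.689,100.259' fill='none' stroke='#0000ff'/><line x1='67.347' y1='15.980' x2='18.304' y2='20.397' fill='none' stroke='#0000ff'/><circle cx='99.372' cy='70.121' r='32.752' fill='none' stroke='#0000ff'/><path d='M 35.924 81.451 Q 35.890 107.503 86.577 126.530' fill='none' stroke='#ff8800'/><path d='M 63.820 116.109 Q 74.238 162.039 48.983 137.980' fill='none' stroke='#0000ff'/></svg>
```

; Generated by LaserGRBL
G21
G90
G00 X97.995 Y49.227
M3 S385
G1 X89.863 Y17.874 F2121
G1 X57.531 Y15.919 F2121
G1 X45.681 Y46.065 F2121
G1 X70.689 Y66.650 F2121
G1 X97.995 Y49.227 F2121
M5
G00 X67.347 Y150.929
M3 S385
G1 X18.304 Y146.512 F2121
M5
G00 X132.124 Y96.788
M3 S385
G1 X129.631 Y109.322 F2121
G1 X122.531 Y119.947 F2121
G1 X111.906 Y127.047 F2121
G1 X99.372 Y129.540 F2121
G1 X86.838 Y127.047 F2121
G1 X76.213 Y119.947 F2121
G1 X69.113 Y109.322 F2121
G1 X66.620 Y96.788 F2121
G1 X69.113 Y84.254 F2121
G1 X76.213 Y73.629 F2121
G1 X86.838 Y66.529 F2121
G1 X99.372 Y64.036 F2121
G1 X111.906 Y66.529 F2121
G1 X122.531 Y73.629 F2121
G1 X129.631 Y84.254 F2121
G1 X132.124 Y96.788 F2121
M5
G00 X35.924 Y85.458
M3 S776
G1 X36.708 Y79.055 F1140
G1 X39.077 Y72.871 F1140
G1 X43.031 Y66.907 F1140
G1 X48.570 Y61.162 F1140
G1 X55.694 Y55.637 F1140
G1 X64.404 Y50.332 F1140
G1 X74.698 Y45.246 F1140
G1 X86.577 Y40.379 F1140
M5
G00 X63.820 Y50.800
M3 S385
G1 X65.867 Y40.411 F2121
G1 X66.799 Y32.209 F2121
G1 X66.617 Y26.195 F2121
G1 X65.320 Y22.367 F2121
G1 X62.908 Y20.727 F2121
G1 X59.381 Y21.274 F2121
G1 X54.739 Y24.008 F2121
G1 X48.983 Y28.929 F2121
M5
G00 X0.000 Y0.000

1 u = 1 mm; y_m = 166.909 − y.

[1] `<polygon>` regular polygon, #0000ff→score S385 F2121: (97.995,49.227) → (89.863,17.874) → (57.531,15.919) → (45.681,46.065) → (70.689,66.650) → (97.995,49.227) (closed)

[2] `<line>` line segment, #0000ff→score S385 F2121: (67.347,150.929) → (18.304,146.512)

[3] `<circle>` circle, #0000ff→score S385 F2121: (132.124,96.788) → (129.631,109.322) → (122.531,119.947) → (111.906,127.047) → (99.372,129.540) → (86.838,127.047) → (76.213,119.947) → (69.113,109.322) → (66.620,96.788) → (69.113,84.254) → (76.213,73.629) → (86.838,66.529) → (99.372,64.036) → (111.906,66.529) → (122.531,73.629) → (129.631,84.254) → (132.124,96.788) (closed)

[4] `<path>` quadratic bezier, #ff8800→cut S776 F1140: (35.924,85.458) → (36.708,79.055) → (39.077,72.871) → (43.031,66.907) → (48.570,61.162) → (55.694,55.637) → (64.404,50.332) → (74.698,45.246) → (86.577,40.379)

[5] `<path>` quadratic bezier, #0000ff→score S385 F2121: (63.820,50.800) → (65.867,40.411) → (66.799,32.209) → (66.617,26.195) → (65.320,22.367) → (62.908,20.727) → (59.381,21.274) → (54.739,24.008) → (48.983,28.929)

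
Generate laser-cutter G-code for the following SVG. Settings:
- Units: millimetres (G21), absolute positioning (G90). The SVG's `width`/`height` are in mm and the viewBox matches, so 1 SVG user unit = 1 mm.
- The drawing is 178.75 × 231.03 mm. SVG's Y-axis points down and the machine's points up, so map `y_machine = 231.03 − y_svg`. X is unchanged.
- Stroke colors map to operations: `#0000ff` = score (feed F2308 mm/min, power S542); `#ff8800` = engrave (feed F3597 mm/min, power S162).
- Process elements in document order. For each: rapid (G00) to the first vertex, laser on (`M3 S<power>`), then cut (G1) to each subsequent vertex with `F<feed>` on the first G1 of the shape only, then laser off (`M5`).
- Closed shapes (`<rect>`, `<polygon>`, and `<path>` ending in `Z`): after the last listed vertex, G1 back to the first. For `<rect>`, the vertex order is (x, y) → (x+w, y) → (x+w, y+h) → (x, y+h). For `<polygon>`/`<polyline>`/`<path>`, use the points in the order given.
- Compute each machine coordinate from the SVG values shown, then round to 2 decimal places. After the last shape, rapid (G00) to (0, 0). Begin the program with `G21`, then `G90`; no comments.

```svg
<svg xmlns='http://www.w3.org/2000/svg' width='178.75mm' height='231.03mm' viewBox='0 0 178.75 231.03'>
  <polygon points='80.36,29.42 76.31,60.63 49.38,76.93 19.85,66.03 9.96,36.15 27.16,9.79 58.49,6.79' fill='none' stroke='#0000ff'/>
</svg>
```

G21
G90
G00 X80.36 Y201.61
M3 S542
G1 X76.31 Y170.40 F2308
G1 X49.38 Y154.10
G1 X19.85 Y165.00
G1 X9.96 Y194.88
G1 X27.16 Y221.24
G1 X58.49 Y224.24
G1 X80.36 Y201.61
M5
G00 X0.00 Y0.00

Since the viewBox matches the mm dimensions, user units are millimetres directly. The only transform is the Y-flip y_m = 231.03 − y_svg.

Shape 1 is a regular polygon drawn with `<polygon>`. Its stroke #0000ff means score at S542, F2308. After flipping Y the toolpath is (80.36,201.61) → (76.31,170.40) → (49.38,154.10) → (19.85,165.00) → (9.96,194.88) → (27.16,221.24) → (58.49,224.24) → (80.36,201.61), returning to the start.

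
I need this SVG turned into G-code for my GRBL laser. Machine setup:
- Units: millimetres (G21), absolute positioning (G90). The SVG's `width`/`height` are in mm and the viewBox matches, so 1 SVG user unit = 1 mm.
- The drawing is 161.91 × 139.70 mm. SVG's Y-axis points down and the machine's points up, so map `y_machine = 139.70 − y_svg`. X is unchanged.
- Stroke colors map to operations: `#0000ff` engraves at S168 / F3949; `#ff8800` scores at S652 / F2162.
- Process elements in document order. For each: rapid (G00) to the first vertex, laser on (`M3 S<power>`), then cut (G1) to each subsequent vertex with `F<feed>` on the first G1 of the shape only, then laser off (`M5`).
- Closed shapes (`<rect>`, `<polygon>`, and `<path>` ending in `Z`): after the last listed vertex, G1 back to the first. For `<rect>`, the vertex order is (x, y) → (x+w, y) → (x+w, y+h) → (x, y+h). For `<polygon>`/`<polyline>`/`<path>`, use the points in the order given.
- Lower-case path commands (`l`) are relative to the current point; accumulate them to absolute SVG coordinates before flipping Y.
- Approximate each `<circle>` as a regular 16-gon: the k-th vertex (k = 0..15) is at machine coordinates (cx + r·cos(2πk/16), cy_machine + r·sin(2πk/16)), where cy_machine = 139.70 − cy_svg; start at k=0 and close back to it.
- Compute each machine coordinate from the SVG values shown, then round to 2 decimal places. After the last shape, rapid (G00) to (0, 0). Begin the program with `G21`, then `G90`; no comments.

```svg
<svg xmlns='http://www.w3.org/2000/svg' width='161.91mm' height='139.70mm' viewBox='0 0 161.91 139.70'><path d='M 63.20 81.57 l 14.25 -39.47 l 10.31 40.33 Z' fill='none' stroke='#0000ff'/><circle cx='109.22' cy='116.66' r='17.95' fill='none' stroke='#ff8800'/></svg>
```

G21
G90
G00 X63.20 Y58.13
M3 S168
G1 X77.45 Y97.60 F3949
G1 X87.76 Y57.27
G1 X63.20 Y58.13
M5
G00 X127.17 Y23.04
M3 S652
G1 X125.80 Y29.91 F2162
G1 X121.91 Y35.73
G1 X116.09 Y39.62
G1 X109.22 Y40.99
G1 X102.35 Y39.62
G1 X96.53 Y35.73
G1 X92.64 Y29.91
G1 X91.27 Y23.04
G1 X92.64 Y16.17
G1 X96.53 Y10.35
G1 X102.35 Y6.46
G1 X109.22 Y5.09
G1 X116.09 Y6.46
G1 X121.91 Y10.35
G1 X125.80 Y16.17
G1 X127.17 Y23.04
M5
G00 X0.00 Y0.00

viewBox `0 0 161.91 139.70` with mm width/height → 1 unit = 1 mm. Flip: y_m = 139.70 − y_svg.

**Shape 1** — `<path>` closed polygon, stroke `#0000ff` → engrave (S168, F3949). Machine vertices: (63.20,58.13) → (77.45,97.60) → (87.76,57.27) → (63.20,58.13). Closed: final G1 returns to the first vertex.

**Shape 2** — `<circle>` circle, stroke `#ff8800` → score (S652, F2162). Machine vertices: (127.17,23.04) → (125.80,29.91) → (121.91,35.73) → (116.09,39.62) → (109.22,40.99) → (102.35,39.62) → (96.53,35.73) → (92.64,29.91) → (91.27,23.04) → (92.64,16.17) → (96.53,10.35) → (102.35,6.46) → (109.22,5.09) → (116.09,6.46) → (121.91,10.35) → (125.80,16.17) → (127.17,23.04). Closed: final G1 returns to the first vertex.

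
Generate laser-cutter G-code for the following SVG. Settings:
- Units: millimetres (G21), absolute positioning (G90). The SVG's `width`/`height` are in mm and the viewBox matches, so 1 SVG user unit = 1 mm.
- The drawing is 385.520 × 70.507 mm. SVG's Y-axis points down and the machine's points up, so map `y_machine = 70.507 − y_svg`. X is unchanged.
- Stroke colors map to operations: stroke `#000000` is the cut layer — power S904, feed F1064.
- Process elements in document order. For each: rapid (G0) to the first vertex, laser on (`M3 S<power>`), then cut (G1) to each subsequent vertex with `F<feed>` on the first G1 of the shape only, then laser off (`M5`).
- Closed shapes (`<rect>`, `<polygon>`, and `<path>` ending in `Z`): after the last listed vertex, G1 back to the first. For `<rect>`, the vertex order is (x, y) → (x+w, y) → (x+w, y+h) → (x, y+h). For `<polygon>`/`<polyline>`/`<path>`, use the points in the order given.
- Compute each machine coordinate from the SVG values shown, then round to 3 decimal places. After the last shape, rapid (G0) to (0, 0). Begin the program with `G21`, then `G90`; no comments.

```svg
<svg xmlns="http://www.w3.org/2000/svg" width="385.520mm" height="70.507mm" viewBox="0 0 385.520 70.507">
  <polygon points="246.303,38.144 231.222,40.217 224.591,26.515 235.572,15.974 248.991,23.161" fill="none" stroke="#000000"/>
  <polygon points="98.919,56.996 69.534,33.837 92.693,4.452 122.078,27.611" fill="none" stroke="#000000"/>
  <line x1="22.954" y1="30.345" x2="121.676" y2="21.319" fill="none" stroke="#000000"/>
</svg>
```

Since the viewBox matches the mm dimensions, user units are millimetres directly. The only transform is the Y-flip y_m = 70.507 − y_svg.

Shape 1 is a regular polygon drawn with `<polygon>`. Its stroke #000000 means cut at S904, F1064. After flipping Y the toolpath is (246.303,32.363) → (231.222,30.290) → (224.591,43.992) → (235.572,54.533) → (248.991,47.346) → (246.303,32.363), returning to the start.

Shape 2 is a regular polygon drawn with `<polygon>`. Its stroke #000000 means cut at S904, F1064. After flipping Y the toolpath is (98.919,13.511) → (69.534,36.670) → (92.693,66.055) → (122.078,42.896) → (98.919,13.511), returning to the start.

Shape 3 is a line segment drawn with `<line>`. Its stroke #000000 means cut at S904, F1064. After flipping Y the toolpath is (22.954,40.162) → (121.676,49.188).

G21
G90
G0 X246.303 Y32.363
M3 S904
G1 X231.222 Y30.290 F1064
G1 X224.591 Y43.992
G1 X235.572 Y54.533
G1 X248.991 Y47.346
G1 X246.303 Y32.363
M5
G0 X98.919 Y13.511
M3 S904
G1 X69.534 Y36.670 F1064
G1 X92.693 Y66.055
G1 X122.078 Y42.896
G1 X98.919 Y13.511
M5
G0 X22.954 Y40.162
M3 S904
G1 X121.676 Y49.188 F1064
M5
G0 X0.000 Y0.000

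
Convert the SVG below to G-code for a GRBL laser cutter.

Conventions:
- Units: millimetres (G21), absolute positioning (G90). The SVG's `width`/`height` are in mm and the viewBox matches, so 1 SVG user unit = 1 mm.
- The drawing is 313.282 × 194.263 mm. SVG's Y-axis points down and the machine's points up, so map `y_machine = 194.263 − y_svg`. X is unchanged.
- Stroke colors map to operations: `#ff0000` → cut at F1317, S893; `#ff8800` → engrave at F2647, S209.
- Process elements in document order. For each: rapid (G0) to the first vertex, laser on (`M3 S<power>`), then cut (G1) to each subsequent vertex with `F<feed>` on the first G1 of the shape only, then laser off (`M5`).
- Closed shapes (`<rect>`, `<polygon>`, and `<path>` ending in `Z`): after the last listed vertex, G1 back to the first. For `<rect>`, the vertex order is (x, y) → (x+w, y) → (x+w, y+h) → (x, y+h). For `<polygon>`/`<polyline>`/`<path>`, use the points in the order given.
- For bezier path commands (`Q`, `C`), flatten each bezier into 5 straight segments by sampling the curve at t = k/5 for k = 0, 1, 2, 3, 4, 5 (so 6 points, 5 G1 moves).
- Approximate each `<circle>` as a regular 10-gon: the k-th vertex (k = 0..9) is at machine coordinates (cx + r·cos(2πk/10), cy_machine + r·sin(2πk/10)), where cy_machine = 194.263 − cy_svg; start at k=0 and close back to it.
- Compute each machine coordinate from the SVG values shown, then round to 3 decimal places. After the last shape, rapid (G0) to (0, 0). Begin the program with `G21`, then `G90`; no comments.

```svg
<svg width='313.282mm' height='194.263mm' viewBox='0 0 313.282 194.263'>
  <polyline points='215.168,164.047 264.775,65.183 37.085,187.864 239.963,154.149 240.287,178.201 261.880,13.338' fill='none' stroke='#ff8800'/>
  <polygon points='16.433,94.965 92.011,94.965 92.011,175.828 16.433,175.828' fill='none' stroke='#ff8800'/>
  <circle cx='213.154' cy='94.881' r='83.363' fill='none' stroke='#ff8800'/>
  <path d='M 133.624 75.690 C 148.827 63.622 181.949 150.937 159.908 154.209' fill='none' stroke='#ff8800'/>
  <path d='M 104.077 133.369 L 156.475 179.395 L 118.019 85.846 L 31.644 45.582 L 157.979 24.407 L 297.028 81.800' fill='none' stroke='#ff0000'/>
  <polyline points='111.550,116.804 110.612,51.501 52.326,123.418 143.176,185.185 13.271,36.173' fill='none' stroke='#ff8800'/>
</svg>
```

G21
G90
G0 X215.168 Y30.216
M3 S209
G1 X264.775 Y129.080 F2647
G1 X37.085 Y6.399
G1 X239.963 Y40.114
G1 X240.287 Y16.062
G1 X261.880 Y180.925
M5
G0 X16.433 Y99.298
M3 S209
G1 X92.011 Y99.298 F2647
G1 X92.011 Y18.435
G1 X16.433 Y18.435
G1 X16.433 Y99.298
M5
G0 X296.517 Y99.382
M3 S209
G1 X280.596 Y148.382 F2647
G1 X238.915 Y178.665
G1 X187.393 Y178.665
G1 X145.712 Y148.382
G1 X129.791 Y99.382
G1 X145.712 Y50.382
G1 X187.393 Y20.099
G1 X238.915 Y20.099
G1 X280.596 Y50.382
G1 X296.517 Y99.382
M5
G0 X133.624 Y118.573
M3 S209
G1 X144.311 Y115.355 F2647
G1 X155.791 Y97.090
G1 X164.556 Y72.582
G1 X167.098 Y50.635
G1 X159.908 Y40.054
M5
G0 X104.077 Y60.894
M3 S893
G1 X156.475 Y14.868 F1317
G1 X118.019 Y108.417
G1 X31.644 Y148.681
G1 X157.979 Y169.856
G1 X297.028 Y112.463
M5
G0 X111.550 Y77.459
M3 S209
G1 X110.612 Y142.762 F2647
G1 X52.326 Y70.845
G1 X143.176 Y9.078
G1 X13.271 Y158.090
M5
G0 X0.000 Y0.000

1 u = 1 mm; y_m = 194.263 − y.

[1] `<polyline>` open polyline, #ff8800→engrave S209 F2647: (215.168,30.216) → (264.775,129.080) → (37.085,6.399) → (239.963,40.114) → (240.287,16.062) → (261.880,180.925)

[2] `<polygon>` rectangle, #ff8800→engrave S209 F2647: (16.433,99.298) → (92.011,99.298) → (92.011,18.435) → (16.433,18.435) → (16.433,99.298) (closed)

[3] `<circle>` circle, #ff8800→engrave S209 F2647: (296.517,99.382) → (280.596,148.382) → (238.915,178.665) → (187.393,178.665) → (145.712,148.382) → (129.791,99.382) → (145.712,50.382) → (187.393,20.099) → (238.915,20.099) → (280.596,50.382) → (296.517,99.382) (closed)

[4] `<path>` cubic bezier, #ff8800→engrave S209 F2647: (133.624,118.573) → (144.311,115.355) → (155.791,97.090) → (164.556,72.582) → (167.098,50.635) → (159.908,40.054)

[5] `<path>` open polyline, #ff0000→cut S893 F1317: (104.077,60.894) → (156.475,14.868) → (118.019,108.417) → (31.644,148.681) → (157.979,169.856) → (297.028,112.463)

[6] `<polyline>` open polyline, #ff8800→engrave S209 F2647: (111.550,77.459) → (110.612,142.762) → (52.326,70.845) → (143.176,9.078) → (13.271,158.090)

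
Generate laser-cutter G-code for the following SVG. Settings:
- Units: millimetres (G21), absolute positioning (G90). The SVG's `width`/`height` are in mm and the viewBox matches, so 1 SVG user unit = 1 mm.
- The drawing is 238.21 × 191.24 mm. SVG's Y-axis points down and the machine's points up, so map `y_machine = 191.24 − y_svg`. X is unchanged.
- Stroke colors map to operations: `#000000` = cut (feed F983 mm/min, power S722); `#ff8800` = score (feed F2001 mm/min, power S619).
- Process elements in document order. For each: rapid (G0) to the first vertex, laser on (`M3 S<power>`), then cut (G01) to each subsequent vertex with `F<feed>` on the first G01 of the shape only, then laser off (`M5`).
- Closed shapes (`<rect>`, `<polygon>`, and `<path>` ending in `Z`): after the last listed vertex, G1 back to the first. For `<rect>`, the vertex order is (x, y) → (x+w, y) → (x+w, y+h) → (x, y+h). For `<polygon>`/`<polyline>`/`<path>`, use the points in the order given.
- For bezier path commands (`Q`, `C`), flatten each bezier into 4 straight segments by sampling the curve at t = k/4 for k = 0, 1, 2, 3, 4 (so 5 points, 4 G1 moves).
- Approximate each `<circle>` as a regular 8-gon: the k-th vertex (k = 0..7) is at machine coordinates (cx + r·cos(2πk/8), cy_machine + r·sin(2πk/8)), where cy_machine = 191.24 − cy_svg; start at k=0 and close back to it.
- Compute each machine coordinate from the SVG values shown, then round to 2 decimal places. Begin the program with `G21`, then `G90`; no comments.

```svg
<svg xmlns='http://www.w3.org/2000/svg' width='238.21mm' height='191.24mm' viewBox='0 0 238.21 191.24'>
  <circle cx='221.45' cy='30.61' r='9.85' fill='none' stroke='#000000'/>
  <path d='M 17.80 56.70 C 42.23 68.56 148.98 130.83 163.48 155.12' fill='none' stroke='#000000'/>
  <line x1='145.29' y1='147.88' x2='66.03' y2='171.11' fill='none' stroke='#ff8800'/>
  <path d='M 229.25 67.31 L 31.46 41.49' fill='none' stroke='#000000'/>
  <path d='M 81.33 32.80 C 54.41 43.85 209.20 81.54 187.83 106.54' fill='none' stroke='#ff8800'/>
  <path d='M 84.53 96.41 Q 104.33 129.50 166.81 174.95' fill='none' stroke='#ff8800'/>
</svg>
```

Since the viewBox matches the mm dimensions, user units are millimetres directly. The only transform is the Y-flip y_m = 191.24 − y_svg.

Shape 1 is a circle drawn with `<circle>`. Its stroke #000000 means cut at S722, F983. After flipping Y the toolpath is (231.30,160.63) → (228.42,167.60) → (221.45,170.48) → (214.48,167.60) → (211.60,160.63) → (214.48,153.66) → (221.45,150.78) → (228.42,153.66) → (231.30,160.63), returning to the start.

Shape 2 is a cubic bezier drawn with `<path>`. Its stroke #000000 means cut at S722, F983. After flipping Y the toolpath is (17.80,134.54) → (48.83,117.57) → (94.36,89.99) → (138.04,60.08) → (163.48,36.12).

Shape 3 is a line segment drawn with `<line>`. Its stroke #ff8800 means score at S619, F2001. After flipping Y the toolpath is (145.29,43.36) → (66.03,20.13).

Shape 4 is a line segment drawn with `<path>`. Its stroke #000000 means cut at S722, F983. After flipping Y the toolpath is (229.25,123.93) → (31.46,149.75).

Shape 5 is a cubic bezier drawn with `<path>`. Its stroke #ff8800 means score at S619, F2001. After flipping Y the toolpath is (81.33,158.44) → (89.62,145.77) → (132.50,126.80) → (176.42,105.21) → (187.83,84.70).

Shape 6 is a quadratic bezier drawn with `<path>`. Its stroke #ff8800 means score at S619, F2001. After flipping Y the toolpath is (84.53,94.83) → (97.10,77.51) → (115.00,58.65) → (138.24,38.24) → (166.81,16.29).

G21
G90
G0 X231.30 Y160.63
M3 S722
G01 X228.42 Y167.60 F983
G01 X221.45 Y170.48
G01 X214.48 Y167.60
G01 X211.60 Y160.63
G01 X214.48 Y153.66
G01 X221.45 Y150.78
G01 X228.42 Y153.66
G01 X231.30 Y160.63
M5
G0 X17.80 Y134.54
M3 S722
G01 X48.83 Y117.57 F983
G01 X94.36 Y89.99
G01 X138.04 Y60.08
G01 X163.48 Y36.12
M5
G0 X145.29 Y43.36
M3 S619
G01 X66.03 Y20.13 F2001
M5
G0 X229.25 Y123.93
M3 S722
G01 X31.46 Y149.75 F983
M5
G0 X81.33 Y158.44
M3 S619
G01 X89.62 Y145.77 F2001
G01 X132.50 Y126.80
G01 X176.42 Y105.21
G01 X187.83 Y84.70
M5
G0 X84.53 Y94.83
M3 S619
G01 X97.10 Y77.51 F2001
G01 X115.00 Y58.65
G01 X138.24 Y38.24
G01 X166.81 Y16.29
M5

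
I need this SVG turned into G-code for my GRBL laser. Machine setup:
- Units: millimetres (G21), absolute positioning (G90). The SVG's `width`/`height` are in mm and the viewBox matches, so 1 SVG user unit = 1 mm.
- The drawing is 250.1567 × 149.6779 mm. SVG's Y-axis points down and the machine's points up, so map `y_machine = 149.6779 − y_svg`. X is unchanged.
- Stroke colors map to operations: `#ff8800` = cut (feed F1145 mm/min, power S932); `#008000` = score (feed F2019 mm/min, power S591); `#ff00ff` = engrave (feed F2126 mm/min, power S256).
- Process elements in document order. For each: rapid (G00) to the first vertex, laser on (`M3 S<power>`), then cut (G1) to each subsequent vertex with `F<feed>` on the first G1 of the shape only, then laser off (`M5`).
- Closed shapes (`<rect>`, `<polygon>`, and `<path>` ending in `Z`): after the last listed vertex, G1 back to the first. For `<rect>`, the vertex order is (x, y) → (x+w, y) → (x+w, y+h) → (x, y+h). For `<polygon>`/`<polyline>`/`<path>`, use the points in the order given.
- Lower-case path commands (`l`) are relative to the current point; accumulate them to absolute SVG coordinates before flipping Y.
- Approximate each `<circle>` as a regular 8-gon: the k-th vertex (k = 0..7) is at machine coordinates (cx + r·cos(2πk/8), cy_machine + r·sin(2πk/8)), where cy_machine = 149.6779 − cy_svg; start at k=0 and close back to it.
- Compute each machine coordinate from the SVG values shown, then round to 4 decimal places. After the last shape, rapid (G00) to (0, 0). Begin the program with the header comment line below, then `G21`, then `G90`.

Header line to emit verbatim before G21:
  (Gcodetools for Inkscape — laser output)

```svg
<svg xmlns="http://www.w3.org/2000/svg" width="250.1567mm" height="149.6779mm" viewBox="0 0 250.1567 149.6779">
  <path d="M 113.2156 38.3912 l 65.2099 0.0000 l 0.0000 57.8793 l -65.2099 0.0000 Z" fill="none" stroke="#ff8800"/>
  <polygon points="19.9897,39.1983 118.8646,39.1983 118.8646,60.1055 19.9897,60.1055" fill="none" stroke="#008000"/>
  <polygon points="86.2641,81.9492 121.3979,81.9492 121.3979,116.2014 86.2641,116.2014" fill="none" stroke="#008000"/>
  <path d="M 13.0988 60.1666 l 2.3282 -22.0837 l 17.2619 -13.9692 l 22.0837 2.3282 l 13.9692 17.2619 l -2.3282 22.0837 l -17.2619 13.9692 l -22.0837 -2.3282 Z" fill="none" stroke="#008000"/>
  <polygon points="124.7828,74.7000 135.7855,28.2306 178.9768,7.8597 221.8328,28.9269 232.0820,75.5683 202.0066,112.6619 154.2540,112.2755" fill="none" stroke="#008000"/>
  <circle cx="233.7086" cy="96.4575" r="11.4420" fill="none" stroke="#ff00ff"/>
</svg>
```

(Gcodetools for Inkscape — laser output)
G21
G90
G00 X113.2156 Y111.2867
M3 S932
G1 X178.4255 Y111.2867 F1145
G1 X178.4255 Y53.4074
G1 X113.2156 Y53.4074
G1 X113.2156 Y111.2867
M5
G00 X19.9897 Y110.4796
M3 S591
G1 X118.8646 Y110.4796 F2019
G1 X118.8646 Y89.5724
G1 X19.9897 Y89.5724
G1 X19.9897 Y110.4796
M5
G00 X86.2641 Y67.7287
M3 S591
G1 X121.3979 Y67.7287 F2019
G1 X121.3979 Y33.4765
G1 X86.2641 Y33.4765
G1 X86.2641 Y67.7287
M5
G00 X13.0988 Y89.5113
M3 S591
G1 X15.4270 Y111.5950 F2019
G1 X32.6889 Y125.5642
G1 X54.7726 Y123.2360
G1 X68.7418 Y105.9741
G1 X66.4136 Y83.8904
G1 X49.1517 Y69.9212
G1 X27.0680 Y72.2494
G1 X13.0988 Y89.5113
M5
G00 X124.7828 Y74.9779
M3 S591
G1 X135.7855 Y121.4473 F2019
G1 X178.9768 Y141.8182
G1 X221.8328 Y120.7510
G1 X232.0820 Y74.1096
G1 X202.0066 Y37.0160
G1 X154.2540 Y37.4024
G1 X124.7828 Y74.9779
M5
G00 X245.1506 Y53.2204
M3 S256
G1 X241.7993 Y61.3111 F2126
G1 X233.7086 Y64.6624
G1 X225.6179 Y61.3111
G1 X222.2666 Y53.2204
G1 X225.6179 Y45.1297
G1 X233.7086 Y41.7784
G1 X241.7993 Y45.1297
G1 X245.1506 Y53.2204
M5
G00 X0.0000 Y0.0000

1 u = 1 mm; y_m = 149.6779 − y.

[1] `<path>` rectangle, #ff8800→cut S932 F1145: (113.2156,111.2867) → (178.4255,111.2867) → (178.4255,53.4074) → (113.2156,53.4074) → (113.2156,111.2867) (closed)

[2] `<polygon>` rectangle, #008000→score S591 F2019: (19.9897,110.4796) → (118.8646,110.4796) → (118.8646,89.5724) → (19.9897,89.5724) → (19.9897,110.4796) (closed)

[3] `<polygon>` rectangle, #008000→score S591 F2019: (86.2641,67.7287) → (121.3979,67.7287) → (121.3979,33.4765) → (86.2641,33.4765) → (86.2641,67.7287) (closed)

[4] `<path>` regular polygon, #008000→score S591 F2019: (13.0988,89.5113) → (15.4270,111.5950) → (32.6889,125.5642) → (54.7726,123.2360) → (68.7418,105.9741) → (66.4136,83.8904) → (49.1517,69.9212) → (27.0680,72.2494) → (13.0988,89.5113) (closed)

[5] `<polygon>` regular polygon, #008000→score S591 F2019: (124.7828,74.9779) → (135.7855,121.4473) → (178.9768,141.8182) → (221.8328,120.7510) → (232.0820,74.1096) → (202.0066,37.0160) → (154.2540,37.4024) → (124.7828,74.9779) (closed)

[6] `<circle>` circle, #ff00ff→engrave S256 F2126: (245.1506,53.2204) → (241.7993,61.3111) → (233.7086,64.6624) → (225.6179,61.3111) → (222.2666,53.2204) → (225.6179,45.1297) → (233.7086,41.7784) → (241.7993,45.1297) → (245.1506,53.2204) (closed)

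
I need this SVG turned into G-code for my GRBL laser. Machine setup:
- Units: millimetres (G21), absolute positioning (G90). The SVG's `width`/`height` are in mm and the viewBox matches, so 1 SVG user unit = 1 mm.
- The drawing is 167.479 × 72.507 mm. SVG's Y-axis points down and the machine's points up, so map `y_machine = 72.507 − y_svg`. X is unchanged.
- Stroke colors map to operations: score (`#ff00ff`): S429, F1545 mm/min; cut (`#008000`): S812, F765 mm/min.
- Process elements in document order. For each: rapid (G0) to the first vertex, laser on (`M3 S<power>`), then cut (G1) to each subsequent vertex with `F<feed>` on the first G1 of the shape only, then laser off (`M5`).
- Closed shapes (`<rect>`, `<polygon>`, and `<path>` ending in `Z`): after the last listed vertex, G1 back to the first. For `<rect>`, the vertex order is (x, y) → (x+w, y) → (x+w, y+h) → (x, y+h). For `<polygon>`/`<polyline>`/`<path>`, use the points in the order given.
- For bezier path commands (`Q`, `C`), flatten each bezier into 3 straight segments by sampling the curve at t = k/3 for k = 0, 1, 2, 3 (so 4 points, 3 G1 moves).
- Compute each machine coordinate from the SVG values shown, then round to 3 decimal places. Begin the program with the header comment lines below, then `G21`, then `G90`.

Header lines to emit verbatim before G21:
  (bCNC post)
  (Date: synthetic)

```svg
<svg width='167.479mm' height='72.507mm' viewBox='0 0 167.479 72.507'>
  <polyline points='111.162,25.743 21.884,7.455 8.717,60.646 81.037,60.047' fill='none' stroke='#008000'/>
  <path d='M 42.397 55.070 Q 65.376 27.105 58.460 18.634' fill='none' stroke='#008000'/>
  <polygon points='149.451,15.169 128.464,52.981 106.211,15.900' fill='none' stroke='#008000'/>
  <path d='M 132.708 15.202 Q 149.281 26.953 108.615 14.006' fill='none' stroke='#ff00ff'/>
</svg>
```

(bCNC post)
(Date: synthetic)
G21
G90
G0 X111.162 Y46.764
M3 S812
G1 X21.884 Y65.052 F765
G1 X8.717 Y11.861
G1 X81.037 Y12.460
M5
G0 X42.397 Y17.437
M3 S812
G1 X54.395 Y33.914 F765
G1 X59.749 Y46.060
G1 X58.460 Y53.873
M5
G0 X149.451 Y57.338
M3 S812
G1 X128.464 Y19.526 F765
G1 X106.211 Y56.607
G1 X149.451 Y57.338
M5
G0 X132.708 Y57.305
M3 S429
G1 X137.397 Y52.215 F1545
G1 X129.366 Y52.614
G1 X108.615 Y58.501
M5

Since the viewBox matches the mm dimensions, user units are millimetres directly. The only transform is the Y-flip y_m = 72.507 − y_svg.

Shape 1 is a open polyline drawn with `<polyline>`. Its stroke #008000 means cut at S812, F765. After flipping Y the toolpath is (111.162,46.764) → (21.884,65.052) → (8.717,11.861) → (81.037,12.460).

Shape 2 is a quadratic bezier drawn with `<path>`. Its stroke #008000 means cut at S812, F765. After flipping Y the toolpath is (42.397,17.437) → (54.395,33.914) → (59.749,46.060) → (58.460,53.873).

Shape 3 is a regular polygon drawn with `<polygon>`. Its stroke #008000 means cut at S812, F765. After flipping Y the toolpath is (149.451,57.338) → (128.464,19.526) → (106.211,56.607) → (149.451,57.338), returning to the start.

Shape 4 is a quadratic bezier drawn with `<path>`. Its stroke #ff00ff means score at S429, F1545. After flipping Y the toolpath is (132.708,57.305) → (137.397,52.215) → (129.366,52.614) → (108.615,58.501).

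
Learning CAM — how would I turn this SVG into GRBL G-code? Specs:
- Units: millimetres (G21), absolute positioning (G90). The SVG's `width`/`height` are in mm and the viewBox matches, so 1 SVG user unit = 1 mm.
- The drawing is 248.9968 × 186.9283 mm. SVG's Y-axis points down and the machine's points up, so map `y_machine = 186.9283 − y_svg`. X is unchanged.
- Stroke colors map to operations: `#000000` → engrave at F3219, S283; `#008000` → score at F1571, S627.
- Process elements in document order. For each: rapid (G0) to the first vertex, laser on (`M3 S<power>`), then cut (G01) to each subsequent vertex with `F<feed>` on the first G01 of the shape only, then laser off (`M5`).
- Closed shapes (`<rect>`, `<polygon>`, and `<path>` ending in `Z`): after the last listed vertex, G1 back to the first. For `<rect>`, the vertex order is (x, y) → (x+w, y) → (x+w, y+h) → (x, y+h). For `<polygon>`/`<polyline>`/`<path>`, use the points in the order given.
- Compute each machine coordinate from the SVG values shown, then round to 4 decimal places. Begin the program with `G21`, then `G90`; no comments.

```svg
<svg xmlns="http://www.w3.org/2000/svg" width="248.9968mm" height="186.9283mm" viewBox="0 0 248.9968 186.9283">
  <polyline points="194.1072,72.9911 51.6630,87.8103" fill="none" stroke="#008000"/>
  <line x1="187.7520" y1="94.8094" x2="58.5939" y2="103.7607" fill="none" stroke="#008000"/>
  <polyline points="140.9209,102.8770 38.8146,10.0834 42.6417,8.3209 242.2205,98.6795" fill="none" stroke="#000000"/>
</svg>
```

G21
G90
G0 X194.1072 Y113.9372
M3 S627
G01 X51.6630 Y99.1180 F1571
M5
G0 X187.7520 Y92.1189
M3 S627
G01 X58.5939 Y83.1676 F1571
M5
G0 X140.9209 Y84.0513
M3 S283
G01 X38.8146 Y176.8449 F3219
G01 X42.6417 Y178.6074
G01 X242.2205 Y88.2488
M5

Since the viewBox matches the mm dimensions, user units are millimetres directly. The only transform is the Y-flip y_m = 186.9283 − y_svg.

Shape 1 is a line segment drawn with `<polyline>`. Its stroke #008000 means score at S627, F1571. After flipping Y the toolpath is (194.1072,113.9372) → (51.6630,99.1180).

Shape 2 is a line segment drawn with `<line>`. Its stroke #008000 means score at S627, F1571. After flipping Y the toolpath is (187.7520,92.1189) → (58.5939,83.1676).

Shape 3 is a open polyline drawn with `<polyline>`. Its stroke #000000 means engrave at S283, F3219. After flipping Y the toolpath is (140.9209,84.0513) → (38.8146,176.8449) → (42.6417,178.6074) → (242.2205,88.2488).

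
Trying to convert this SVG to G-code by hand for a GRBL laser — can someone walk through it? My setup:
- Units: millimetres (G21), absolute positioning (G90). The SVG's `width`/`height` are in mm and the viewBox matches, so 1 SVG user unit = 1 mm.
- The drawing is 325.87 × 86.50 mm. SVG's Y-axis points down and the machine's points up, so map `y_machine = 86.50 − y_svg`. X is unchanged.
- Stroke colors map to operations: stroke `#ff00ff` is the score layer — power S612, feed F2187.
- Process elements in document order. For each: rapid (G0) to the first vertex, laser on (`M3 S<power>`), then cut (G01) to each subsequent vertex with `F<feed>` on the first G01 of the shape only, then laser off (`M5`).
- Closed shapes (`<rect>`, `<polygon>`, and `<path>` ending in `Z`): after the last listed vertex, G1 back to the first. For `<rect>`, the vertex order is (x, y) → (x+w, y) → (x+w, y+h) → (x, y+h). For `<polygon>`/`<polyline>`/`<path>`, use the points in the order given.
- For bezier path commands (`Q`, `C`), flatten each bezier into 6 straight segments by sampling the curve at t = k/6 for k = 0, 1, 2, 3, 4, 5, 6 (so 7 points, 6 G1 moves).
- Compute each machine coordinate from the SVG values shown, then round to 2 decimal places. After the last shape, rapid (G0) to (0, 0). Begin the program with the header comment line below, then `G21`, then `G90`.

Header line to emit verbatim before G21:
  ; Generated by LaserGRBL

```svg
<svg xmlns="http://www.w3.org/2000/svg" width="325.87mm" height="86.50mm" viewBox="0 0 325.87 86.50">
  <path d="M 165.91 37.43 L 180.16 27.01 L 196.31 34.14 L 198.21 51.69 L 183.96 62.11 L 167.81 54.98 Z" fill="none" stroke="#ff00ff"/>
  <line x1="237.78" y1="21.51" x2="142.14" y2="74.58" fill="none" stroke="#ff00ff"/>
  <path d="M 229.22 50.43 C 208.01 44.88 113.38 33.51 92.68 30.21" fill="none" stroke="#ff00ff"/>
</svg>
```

1 u = 1 mm; y_m = 86.50 − y.

[1] `<path>` regular polygon, #ff00ff→score S612 F2187: (165.91,49.07) → (180.16,59.49) → (196.31,52.36) → (198.21,34.81) → (183.96,24.39) → (167.81,31.52) → (165.91,49.07) (closed)

[2] `<line>` line segment, #ff00ff→score S612 F2187: (237.78,64.99) → (142.14,11.92)

[3] `<path>` cubic bezier, #ff00ff→score S612 F2187: (229.22,36.07) → (213.18,39.27) → (188.99,43.05) → (160.76,47.02) → (132.57,50.81) → (108.51,54.03) → (92.68,56.29)

; Generated by LaserGRBL
G21
G90
G0 X165.91 Y49.07
M3 S612
G01 X180.16 Y59.49 F2187
G01 X196.31 Y52.36
G01 X198.21 Y34.81
G01 X183.96 Y24.39
G01 X167.81 Y31.52
G01 X165.91 Y49.07
M5
G0 X237.78 Y64.99
M3 S612
G01 X142.14 Y11.92 F2187
M5
G0 X229.22 Y36.07
M3 S612
G01 X213.18 Y39.27 F2187
G01 X188.99 Y43.05
G01 X160.76 Y47.02
G01 X132.57 Y50.81
G01 X108.51 Y54.03
G01 X92.68 Y56.29
M5
G0 X0.00 Y0.00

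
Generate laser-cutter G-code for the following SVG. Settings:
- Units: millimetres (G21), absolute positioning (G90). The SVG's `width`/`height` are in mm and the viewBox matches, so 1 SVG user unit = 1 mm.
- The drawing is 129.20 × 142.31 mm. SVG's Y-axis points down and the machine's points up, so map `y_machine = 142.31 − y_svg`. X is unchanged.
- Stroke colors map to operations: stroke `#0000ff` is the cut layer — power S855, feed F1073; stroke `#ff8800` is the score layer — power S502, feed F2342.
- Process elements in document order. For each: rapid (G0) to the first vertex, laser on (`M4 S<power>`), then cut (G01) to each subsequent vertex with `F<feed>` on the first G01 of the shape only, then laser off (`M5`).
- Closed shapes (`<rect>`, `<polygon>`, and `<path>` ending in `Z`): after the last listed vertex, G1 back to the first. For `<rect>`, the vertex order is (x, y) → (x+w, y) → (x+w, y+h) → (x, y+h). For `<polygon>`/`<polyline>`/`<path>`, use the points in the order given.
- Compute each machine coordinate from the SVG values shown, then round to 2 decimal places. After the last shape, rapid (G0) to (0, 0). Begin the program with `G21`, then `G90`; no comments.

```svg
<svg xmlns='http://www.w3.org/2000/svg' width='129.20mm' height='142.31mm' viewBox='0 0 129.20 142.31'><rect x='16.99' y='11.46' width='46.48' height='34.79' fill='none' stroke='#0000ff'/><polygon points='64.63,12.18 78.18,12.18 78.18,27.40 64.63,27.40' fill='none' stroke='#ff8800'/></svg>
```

viewBox `0 0 129.20 142.31` with mm width/height → 1 unit = 1 mm. Flip: y_m = 142.31 − y_svg.

**Shape 1** — `<rect>` rectangle, stroke `#0000ff` → cut (S855, F1073). Machine vertices: (16.99,130.85) → (63.47,130.85) → (63.47,96.06) → (16.99,96.06) → (16.99,130.85). Closed: final G1 returns to the first vertex.

**Shape 2** — `<polygon>` rectangle, stroke `#ff8800` → score (S502, F2342). Machine vertices: (64.63,130.13) → (78.18,130.13) → (78.18,114.91) → (64.63,114.91) → (64.63,130.13). Closed: final G1 returns to the first vertex.

G21
G90
G0 X16.99 Y130.85
M4 S855
G01 X63.47 Y130.85 F1073
G01 X63.47 Y96.06
G01 X16.99 Y96.06
G01 X16.99 Y130.85
M5
G0 X64.63 Y130.13
M4 S502
G01 X78.18 Y130.13 F2342
G01 X78.18 Y114.91
G01 X64.63 Y114.91
G01 X64.63 Y130.13
M5
G0 X0.00 Y0.00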